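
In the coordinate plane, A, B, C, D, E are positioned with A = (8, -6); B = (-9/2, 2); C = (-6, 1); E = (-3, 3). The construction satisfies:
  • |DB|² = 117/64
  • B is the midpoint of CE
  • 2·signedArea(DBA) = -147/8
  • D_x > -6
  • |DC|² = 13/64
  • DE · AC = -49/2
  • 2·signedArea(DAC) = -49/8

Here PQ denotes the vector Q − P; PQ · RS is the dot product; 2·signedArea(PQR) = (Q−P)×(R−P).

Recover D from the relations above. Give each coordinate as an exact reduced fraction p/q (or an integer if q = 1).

1. D_x = -45/8  [2·signedArea(DAC) = -49/8 ∩ DE · AC = -49/2]
2. D_y = 5/4  [2·signedArea(DAC) = -49/8 ∩ DE · AC = -49/2]
   → D = (-45/8, 5/4)

D = (-45/8, 5/4)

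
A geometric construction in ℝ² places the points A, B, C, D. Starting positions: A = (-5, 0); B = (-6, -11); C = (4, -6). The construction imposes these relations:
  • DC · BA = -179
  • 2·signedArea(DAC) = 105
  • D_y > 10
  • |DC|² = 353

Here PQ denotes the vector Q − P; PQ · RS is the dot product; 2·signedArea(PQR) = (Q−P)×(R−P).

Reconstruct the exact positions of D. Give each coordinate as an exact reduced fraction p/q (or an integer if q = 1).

D = (-4, 11)

1. D_x = -4  [DC · BA = -179 ∩ 2·signedArea(DAC) = 105]
2. D_y = 11  [DC · BA = -179 ∩ 2·signedArea(DAC) = 105]
   → D = (-4, 11)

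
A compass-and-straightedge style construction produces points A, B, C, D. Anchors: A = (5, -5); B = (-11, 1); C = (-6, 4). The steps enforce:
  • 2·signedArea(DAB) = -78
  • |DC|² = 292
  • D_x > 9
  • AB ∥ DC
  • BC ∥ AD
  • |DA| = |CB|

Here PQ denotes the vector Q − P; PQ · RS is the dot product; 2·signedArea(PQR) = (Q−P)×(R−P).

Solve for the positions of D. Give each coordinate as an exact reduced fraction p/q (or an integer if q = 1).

D = (10, -2)

1. D_x = 10  [AB ∥ DC ∩ BC ∥ AD]
2. D_y = -2  [AB ∥ DC ∩ BC ∥ AD]
   → D = (10, -2)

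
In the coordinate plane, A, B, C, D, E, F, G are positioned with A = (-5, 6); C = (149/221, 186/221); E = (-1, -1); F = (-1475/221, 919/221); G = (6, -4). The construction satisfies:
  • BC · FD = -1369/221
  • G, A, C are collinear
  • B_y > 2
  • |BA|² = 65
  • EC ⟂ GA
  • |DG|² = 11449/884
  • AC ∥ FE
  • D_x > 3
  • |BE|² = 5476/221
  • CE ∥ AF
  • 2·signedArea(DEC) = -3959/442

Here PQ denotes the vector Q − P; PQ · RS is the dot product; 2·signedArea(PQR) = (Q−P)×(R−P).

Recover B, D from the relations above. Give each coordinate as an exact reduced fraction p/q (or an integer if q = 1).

1. D_x = 1475/442  [line -407/221·x + 370/221·y + 3885/442 = 0 ∩ |DG|² = 11449/884]
2. D_y = -349/221  [line -407/221·x + 370/221·y + 3885/442 = 0 ∩ |DG|² = 11449/884]
   → D = (1475/442, -349/221)
3. B_x = 519/221  [line -4425/442·x + 1268/221·y + 211/26 = 0 ∩ |BE|² = 5476/221]
4. B_y = 593/221  [line -4425/442·x + 1268/221·y + 211/26 = 0 ∩ |BE|² = 5476/221]
   → B = (519/221, 593/221)

B = (519/221, 593/221)
D = (1475/442, -349/221)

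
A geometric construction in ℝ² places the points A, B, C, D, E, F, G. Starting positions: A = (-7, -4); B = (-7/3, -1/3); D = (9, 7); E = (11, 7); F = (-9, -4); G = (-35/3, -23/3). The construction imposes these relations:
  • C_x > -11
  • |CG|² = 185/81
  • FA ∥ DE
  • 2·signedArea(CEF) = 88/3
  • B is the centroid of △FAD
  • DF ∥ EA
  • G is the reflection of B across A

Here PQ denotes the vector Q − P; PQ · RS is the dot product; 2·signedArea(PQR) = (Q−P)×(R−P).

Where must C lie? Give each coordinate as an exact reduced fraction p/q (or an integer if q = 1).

C = (-97/9, -58/9)

1. C_x = -97/9  [line 11·x + -20·y + -31/3 = 0 ∩ |CG|² = 185/81]
2. C_y = -58/9  [line 11·x + -20·y + -31/3 = 0 ∩ |CG|² = 185/81]
   → C = (-97/9, -58/9)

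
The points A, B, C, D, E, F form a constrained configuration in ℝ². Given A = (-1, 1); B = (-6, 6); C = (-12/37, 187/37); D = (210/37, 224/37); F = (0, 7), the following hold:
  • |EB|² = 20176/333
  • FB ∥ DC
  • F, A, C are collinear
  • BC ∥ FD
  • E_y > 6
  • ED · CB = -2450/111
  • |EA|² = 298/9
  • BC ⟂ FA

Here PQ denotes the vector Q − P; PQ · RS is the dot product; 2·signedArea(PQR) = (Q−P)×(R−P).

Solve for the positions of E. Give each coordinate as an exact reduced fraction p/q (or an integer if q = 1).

E = (66/37, 670/111)

1. E_x = 66/37  [line 210/37·x + -35/37·y + -490/111 = 0 ∩ |EA|² = 298/9]
2. E_y = 670/111  [line 210/37·x + -35/37·y + -490/111 = 0 ∩ |EA|² = 298/9]
   → E = (66/37, 670/111)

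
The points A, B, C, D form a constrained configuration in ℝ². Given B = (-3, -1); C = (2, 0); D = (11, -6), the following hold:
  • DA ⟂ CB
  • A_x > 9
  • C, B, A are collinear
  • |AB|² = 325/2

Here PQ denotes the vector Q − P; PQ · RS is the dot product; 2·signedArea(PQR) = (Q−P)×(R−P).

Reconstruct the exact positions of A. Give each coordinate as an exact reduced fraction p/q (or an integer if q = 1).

A = (19/2, 3/2)

1. A_x = 19/2  [C, B, A are collinear ∩ DA ⟂ CB]
2. A_y = 3/2  [C, B, A are collinear ∩ DA ⟂ CB]
   → A = (19/2, 3/2)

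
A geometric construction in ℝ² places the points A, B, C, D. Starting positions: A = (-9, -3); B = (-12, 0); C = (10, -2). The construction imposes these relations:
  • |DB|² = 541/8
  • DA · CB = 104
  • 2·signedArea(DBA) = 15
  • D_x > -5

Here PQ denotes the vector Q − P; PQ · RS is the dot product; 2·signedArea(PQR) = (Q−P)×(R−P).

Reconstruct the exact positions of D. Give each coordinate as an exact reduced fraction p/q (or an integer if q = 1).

D = (-17/4, -11/4)

1. D_x = -17/4  [DA · CB = 104 ∩ 2·signedArea(DBA) = 15]
2. D_y = -11/4  [DA · CB = 104 ∩ 2·signedArea(DBA) = 15]
   → D = (-17/4, -11/4)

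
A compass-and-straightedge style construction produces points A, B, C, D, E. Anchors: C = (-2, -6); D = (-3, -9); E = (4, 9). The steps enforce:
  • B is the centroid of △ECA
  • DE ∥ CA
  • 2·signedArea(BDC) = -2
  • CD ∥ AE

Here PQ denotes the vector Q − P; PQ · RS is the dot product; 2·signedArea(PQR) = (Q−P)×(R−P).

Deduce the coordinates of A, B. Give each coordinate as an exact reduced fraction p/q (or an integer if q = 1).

A = (5, 12)
B = (7/3, 5)

1. A_x = 5  [CD ∥ AE ∩ DE ∥ CA]
2. A_y = 12  [CD ∥ AE ∩ DE ∥ CA]
   → A = (5, 12)
3. B_x = 7/3  [B is the centroid of △ECA]
4. B_y = 5  [B is the centroid of △ECA]
   → B = (7/3, 5)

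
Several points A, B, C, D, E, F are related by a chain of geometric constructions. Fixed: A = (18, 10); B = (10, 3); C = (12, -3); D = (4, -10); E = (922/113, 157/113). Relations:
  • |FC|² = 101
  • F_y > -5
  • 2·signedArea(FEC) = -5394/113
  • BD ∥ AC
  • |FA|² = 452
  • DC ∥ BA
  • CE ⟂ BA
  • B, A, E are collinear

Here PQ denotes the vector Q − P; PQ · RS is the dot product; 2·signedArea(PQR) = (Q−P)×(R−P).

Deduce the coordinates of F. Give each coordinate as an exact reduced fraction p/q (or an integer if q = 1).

F = (2, -4)

1. F_x = 2  [line 496/113·x + 434/113·y + 744/113 = 0 ∩ |FC|² = 101]
2. F_y = -4  [line 496/113·x + 434/113·y + 744/113 = 0 ∩ |FC|² = 101]
   → F = (2, -4)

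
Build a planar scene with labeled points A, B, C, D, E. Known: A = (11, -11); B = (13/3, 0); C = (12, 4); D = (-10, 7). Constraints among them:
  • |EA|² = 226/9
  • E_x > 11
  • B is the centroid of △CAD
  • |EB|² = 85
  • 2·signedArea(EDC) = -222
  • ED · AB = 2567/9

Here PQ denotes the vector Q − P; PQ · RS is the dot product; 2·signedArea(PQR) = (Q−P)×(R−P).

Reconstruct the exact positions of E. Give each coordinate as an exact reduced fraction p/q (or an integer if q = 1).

E = (34/3, -6)

1. E_x = 34/3  [2·signedArea(EDC) = -222 ∩ ED · AB = 2567/9]
2. E_y = -6  [2·signedArea(EDC) = -222 ∩ ED · AB = 2567/9]
   → E = (34/3, -6)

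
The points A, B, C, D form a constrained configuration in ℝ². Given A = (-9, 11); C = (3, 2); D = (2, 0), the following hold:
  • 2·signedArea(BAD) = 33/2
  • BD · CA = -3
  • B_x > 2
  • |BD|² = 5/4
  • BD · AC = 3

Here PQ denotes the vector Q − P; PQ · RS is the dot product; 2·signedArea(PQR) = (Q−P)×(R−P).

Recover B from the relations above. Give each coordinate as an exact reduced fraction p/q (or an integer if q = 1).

B = (5/2, 1)

1. B_x = 5/2  [2·signedArea(BAD) = 33/2 ∩ BD · CA = -3]
2. B_y = 1  [2·signedArea(BAD) = 33/2 ∩ BD · CA = -3]
   → B = (5/2, 1)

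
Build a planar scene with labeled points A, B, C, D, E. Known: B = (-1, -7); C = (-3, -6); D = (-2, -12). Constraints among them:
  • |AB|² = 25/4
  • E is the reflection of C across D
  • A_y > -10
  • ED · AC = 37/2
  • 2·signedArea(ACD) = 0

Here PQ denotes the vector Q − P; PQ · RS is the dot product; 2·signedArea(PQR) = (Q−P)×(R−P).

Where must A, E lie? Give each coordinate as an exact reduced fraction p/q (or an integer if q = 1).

A = (-5/2, -9)
E = (-1, -18)

1. E_x = -1  [E is the reflection of C across D]
2. E_y = -18  [E is the reflection of C across D]
   → E = (-1, -18)
3. A_x = -5/2  [2·signedArea(ACD) = 0 ∩ ED · AC = 37/2]
4. A_y = -9  [2·signedArea(ACD) = 0 ∩ ED · AC = 37/2]
   → A = (-5/2, -9)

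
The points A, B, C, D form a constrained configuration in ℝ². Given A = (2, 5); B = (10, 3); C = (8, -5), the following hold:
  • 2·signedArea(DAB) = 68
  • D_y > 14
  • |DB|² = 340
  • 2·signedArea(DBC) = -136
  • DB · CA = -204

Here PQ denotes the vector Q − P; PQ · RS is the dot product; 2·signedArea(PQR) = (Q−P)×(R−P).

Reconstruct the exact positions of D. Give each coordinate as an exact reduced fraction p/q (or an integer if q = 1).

D = (-4, 15)

1. D_x = -4  [2·signedArea(DAB) = 68 ∩ DB · CA = -204]
2. D_y = 15  [2·signedArea(DAB) = 68 ∩ DB · CA = -204]
   → D = (-4, 15)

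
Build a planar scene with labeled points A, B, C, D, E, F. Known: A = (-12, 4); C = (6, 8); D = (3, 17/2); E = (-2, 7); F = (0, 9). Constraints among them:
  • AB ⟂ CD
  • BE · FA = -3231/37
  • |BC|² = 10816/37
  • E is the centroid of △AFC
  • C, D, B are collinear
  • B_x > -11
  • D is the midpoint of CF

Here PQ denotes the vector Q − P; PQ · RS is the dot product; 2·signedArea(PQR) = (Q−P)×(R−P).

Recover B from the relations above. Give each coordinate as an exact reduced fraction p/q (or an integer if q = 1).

1. B_x = -402/37  [C, D, B are collinear ∩ AB ⟂ CD]
2. B_y = 400/37  [C, D, B are collinear ∩ AB ⟂ CD]
   → B = (-402/37, 400/37)

B = (-402/37, 400/37)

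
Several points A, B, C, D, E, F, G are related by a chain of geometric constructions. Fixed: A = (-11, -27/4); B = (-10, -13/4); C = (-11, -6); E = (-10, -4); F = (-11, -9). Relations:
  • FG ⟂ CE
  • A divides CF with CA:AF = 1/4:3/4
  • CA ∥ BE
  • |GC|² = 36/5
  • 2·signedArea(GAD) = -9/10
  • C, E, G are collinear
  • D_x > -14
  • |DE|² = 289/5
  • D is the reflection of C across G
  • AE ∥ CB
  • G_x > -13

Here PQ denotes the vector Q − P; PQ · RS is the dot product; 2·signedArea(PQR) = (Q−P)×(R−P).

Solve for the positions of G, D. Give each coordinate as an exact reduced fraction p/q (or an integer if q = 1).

1. G_x = -61/5  [C, E, G are collinear ∩ FG ⟂ CE]
2. G_y = -42/5  [C, E, G are collinear ∩ FG ⟂ CE]
   → G = (-61/5, -42/5)
3. D_x = -67/5  [D is the reflection of C across G]
4. D_y = -54/5  [D is the reflection of C across G]
   → D = (-67/5, -54/5)

D = (-67/5, -54/5)
G = (-61/5, -42/5)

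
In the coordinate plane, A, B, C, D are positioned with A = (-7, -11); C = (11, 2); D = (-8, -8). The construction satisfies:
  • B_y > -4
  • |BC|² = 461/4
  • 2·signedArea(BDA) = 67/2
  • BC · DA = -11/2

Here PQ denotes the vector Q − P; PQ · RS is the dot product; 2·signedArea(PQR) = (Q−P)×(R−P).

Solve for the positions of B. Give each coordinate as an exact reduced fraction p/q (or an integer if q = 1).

1. B_x = 3/2  [BC · DA = -11/2 ∩ 2·signedArea(BDA) = 67/2]
2. B_y = -3  [BC · DA = -11/2 ∩ 2·signedArea(BDA) = 67/2]
   → B = (3/2, -3)

B = (3/2, -3)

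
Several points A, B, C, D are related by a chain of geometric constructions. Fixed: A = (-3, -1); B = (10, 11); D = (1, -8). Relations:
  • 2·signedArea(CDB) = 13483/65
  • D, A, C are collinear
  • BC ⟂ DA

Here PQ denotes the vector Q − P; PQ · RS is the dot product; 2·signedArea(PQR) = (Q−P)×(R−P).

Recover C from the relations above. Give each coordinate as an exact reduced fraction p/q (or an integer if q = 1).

C = (-323/65, 159/65)

1. C_x = -323/65  [D, A, C are collinear ∩ BC ⟂ DA]
2. C_y = 159/65  [D, A, C are collinear ∩ BC ⟂ DA]
   → C = (-323/65, 159/65)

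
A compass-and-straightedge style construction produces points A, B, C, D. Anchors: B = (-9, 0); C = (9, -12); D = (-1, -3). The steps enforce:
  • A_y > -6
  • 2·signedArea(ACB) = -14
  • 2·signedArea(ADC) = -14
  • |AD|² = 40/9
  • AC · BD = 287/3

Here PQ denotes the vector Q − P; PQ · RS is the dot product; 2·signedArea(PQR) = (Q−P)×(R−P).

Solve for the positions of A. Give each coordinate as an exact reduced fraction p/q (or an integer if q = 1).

1. A_x = -1/3  [2·signedArea(ADC) = -14 ∩ 2·signedArea(ACB) = -14]
2. A_y = -5  [2·signedArea(ADC) = -14 ∩ 2·signedArea(ACB) = -14]
   → A = (-1/3, -5)

A = (-1/3, -5)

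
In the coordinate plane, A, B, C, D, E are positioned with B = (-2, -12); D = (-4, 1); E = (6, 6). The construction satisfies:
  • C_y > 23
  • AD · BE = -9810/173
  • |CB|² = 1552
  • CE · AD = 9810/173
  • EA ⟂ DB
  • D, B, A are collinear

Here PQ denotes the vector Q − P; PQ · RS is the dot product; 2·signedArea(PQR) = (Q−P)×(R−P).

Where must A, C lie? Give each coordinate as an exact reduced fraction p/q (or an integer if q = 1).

1. A_x = -782/173  [D, B, A are collinear ∩ EA ⟂ DB]
2. A_y = 758/173  [D, B, A are collinear ∩ EA ⟂ DB]
   → A = (-782/173, 758/173)
3. C_x = 14  [line -90/173·x + 585/173·y + -12780/173 = 0 ∩ |CB|² = 1552]
4. C_y = 24  [line -90/173·x + 585/173·y + -12780/173 = 0 ∩ |CB|² = 1552]
   → C = (14, 24)

A = (-782/173, 758/173)
C = (14, 24)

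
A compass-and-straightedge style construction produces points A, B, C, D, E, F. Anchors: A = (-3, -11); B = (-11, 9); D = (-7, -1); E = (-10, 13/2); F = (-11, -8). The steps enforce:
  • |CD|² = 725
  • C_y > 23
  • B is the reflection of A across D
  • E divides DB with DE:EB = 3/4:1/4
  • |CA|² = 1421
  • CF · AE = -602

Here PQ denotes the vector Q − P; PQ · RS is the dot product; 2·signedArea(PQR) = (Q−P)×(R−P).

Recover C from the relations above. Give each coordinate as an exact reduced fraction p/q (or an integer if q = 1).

1. C_x = -17  [line 7·x + -35/2·y + 539 = 0 ∩ |CA|² = 1421]
2. C_y = 24  [line 7·x + -35/2·y + 539 = 0 ∩ |CA|² = 1421]
   → C = (-17, 24)

C = (-17, 24)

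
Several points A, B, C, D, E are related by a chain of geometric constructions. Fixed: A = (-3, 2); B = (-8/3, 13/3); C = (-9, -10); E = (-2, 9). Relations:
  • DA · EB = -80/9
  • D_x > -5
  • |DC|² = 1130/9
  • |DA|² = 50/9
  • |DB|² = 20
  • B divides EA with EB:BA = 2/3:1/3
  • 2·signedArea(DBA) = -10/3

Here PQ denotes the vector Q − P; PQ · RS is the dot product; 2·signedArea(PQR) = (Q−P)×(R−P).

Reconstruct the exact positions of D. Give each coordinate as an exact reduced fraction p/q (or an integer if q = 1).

1. D_x = -14/3  [DA · EB = -80/9 ∩ 2·signedArea(DBA) = -10/3]
2. D_y = 1/3  [DA · EB = -80/9 ∩ 2·signedArea(DBA) = -10/3]
   → D = (-14/3, 1/3)

D = (-14/3, 1/3)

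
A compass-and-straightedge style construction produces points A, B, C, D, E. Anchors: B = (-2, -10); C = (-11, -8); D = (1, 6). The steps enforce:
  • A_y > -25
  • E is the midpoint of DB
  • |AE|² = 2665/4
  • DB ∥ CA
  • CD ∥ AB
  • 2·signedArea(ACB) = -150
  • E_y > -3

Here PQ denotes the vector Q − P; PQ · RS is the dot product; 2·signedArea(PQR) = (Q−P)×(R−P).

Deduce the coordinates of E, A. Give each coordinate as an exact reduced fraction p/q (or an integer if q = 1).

1. E_x = -1/2  [E is the midpoint of DB]
2. E_y = -2  [E is the midpoint of DB]
   → E = (-1/2, -2)
3. A_x = -14  [CD ∥ AB ∩ DB ∥ CA]
4. A_y = -24  [CD ∥ AB ∩ DB ∥ CA]
   → A = (-14, -24)

A = (-14, -24)
E = (-1/2, -2)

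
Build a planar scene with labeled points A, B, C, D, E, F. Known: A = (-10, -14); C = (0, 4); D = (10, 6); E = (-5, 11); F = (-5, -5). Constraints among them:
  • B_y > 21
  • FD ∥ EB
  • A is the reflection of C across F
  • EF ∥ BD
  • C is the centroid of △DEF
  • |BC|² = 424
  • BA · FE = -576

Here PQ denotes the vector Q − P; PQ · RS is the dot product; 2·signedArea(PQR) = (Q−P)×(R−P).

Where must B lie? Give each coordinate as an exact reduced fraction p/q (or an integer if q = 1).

B = (10, 22)

1. B_x = 10  [EF ∥ BD ∩ FD ∥ EB]
2. B_y = 22  [EF ∥ BD ∩ FD ∥ EB]
   → B = (10, 22)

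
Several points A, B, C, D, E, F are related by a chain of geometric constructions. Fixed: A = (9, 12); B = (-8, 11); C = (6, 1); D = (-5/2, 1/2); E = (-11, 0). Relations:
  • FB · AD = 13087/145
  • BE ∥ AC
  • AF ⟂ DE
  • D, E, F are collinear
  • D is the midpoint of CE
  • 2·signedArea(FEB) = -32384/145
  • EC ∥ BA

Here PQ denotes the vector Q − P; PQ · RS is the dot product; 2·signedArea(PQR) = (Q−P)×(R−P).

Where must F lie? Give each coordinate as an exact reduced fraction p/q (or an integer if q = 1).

1. F_x = 1397/145  [D, E, F are collinear ∩ AF ⟂ DE]
2. F_y = 176/145  [D, E, F are collinear ∩ AF ⟂ DE]
   → F = (1397/145, 176/145)

F = (1397/145, 176/145)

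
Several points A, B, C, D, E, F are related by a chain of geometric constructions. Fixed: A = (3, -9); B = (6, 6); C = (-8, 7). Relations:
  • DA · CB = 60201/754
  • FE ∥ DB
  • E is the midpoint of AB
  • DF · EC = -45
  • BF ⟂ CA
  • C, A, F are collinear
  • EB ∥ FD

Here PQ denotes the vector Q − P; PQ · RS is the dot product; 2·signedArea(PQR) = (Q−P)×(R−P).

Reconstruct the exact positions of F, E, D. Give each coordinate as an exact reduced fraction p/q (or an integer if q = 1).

D = (-1161/754, 5493/754)
E = (9/2, -3/2)
F = (-1146/377, -81/377)

1. F_x = -1146/377  [C, A, F are collinear ∩ BF ⟂ CA]
2. F_y = -81/377  [C, A, F are collinear ∩ BF ⟂ CA]
   → F = (-1146/377, -81/377)
3. E_x = 9/2  [E is the midpoint of AB]
4. E_y = -3/2  [E is the midpoint of AB]
   → E = (9/2, -3/2)
5. D_x = -1161/754  [FE ∥ DB ∩ EB ∥ FD]
6. D_y = 5493/754  [FE ∥ DB ∩ EB ∥ FD]
   → D = (-1161/754, 5493/754)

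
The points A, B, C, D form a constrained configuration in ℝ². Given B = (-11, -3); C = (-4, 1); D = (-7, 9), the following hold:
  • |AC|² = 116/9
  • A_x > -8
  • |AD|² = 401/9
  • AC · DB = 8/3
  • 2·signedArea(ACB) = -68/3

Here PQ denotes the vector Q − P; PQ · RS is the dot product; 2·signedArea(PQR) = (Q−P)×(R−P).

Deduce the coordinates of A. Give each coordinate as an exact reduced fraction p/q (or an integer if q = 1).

1. A_x = -22/3  [2·signedArea(ACB) = -68/3 ∩ AC · DB = 8/3]
2. A_y = 7/3  [2·signedArea(ACB) = -68/3 ∩ AC · DB = 8/3]
   → A = (-22/3, 7/3)

A = (-22/3, 7/3)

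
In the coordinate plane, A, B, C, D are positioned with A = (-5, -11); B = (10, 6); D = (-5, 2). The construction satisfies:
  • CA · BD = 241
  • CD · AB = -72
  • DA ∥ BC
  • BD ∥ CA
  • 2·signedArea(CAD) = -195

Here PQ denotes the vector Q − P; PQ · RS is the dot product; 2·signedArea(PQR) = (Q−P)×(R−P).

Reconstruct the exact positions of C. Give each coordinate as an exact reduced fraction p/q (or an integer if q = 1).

C = (10, -7)

1. C_x = 10  [BD ∥ CA ∩ DA ∥ BC]
2. C_y = -7  [BD ∥ CA ∩ DA ∥ BC]
   → C = (10, -7)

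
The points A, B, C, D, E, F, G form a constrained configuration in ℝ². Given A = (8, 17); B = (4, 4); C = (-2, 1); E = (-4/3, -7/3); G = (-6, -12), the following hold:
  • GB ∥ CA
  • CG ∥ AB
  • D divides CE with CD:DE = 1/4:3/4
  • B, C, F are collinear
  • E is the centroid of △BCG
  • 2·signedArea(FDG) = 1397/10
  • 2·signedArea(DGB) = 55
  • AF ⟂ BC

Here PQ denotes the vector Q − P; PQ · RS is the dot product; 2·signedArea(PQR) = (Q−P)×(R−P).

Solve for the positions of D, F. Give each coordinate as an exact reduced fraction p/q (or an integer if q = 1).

1. D_x = -11/6  [D divides CE with CD:DE = 1/4:3/4]
2. D_y = 1/6  [D divides CE with CD:DE = 1/4:3/4]
   → D = (-11/6, 1/6)
3. F_x = 62/5  [B, C, F are collinear ∩ AF ⟂ BC]
4. F_y = 41/5  [B, C, F are collinear ∩ AF ⟂ BC]
   → F = (62/5, 41/5)

D = (-11/6, 1/6)
F = (62/5, 41/5)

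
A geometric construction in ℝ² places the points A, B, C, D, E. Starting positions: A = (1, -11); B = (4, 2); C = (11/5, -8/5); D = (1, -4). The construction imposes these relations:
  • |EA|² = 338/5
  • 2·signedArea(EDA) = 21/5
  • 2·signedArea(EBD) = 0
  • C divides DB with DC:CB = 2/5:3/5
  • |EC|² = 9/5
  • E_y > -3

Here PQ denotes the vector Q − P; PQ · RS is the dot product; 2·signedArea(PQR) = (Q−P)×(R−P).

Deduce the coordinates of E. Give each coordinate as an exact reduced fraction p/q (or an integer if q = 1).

1. E_x = 8/5  [2·signedArea(EBD) = 0 ∩ 2·signedArea(EDA) = 21/5]
2. E_y = -14/5  [2·signedArea(EBD) = 0 ∩ 2·signedArea(EDA) = 21/5]
   → E = (8/5, -14/5)

E = (8/5, -14/5)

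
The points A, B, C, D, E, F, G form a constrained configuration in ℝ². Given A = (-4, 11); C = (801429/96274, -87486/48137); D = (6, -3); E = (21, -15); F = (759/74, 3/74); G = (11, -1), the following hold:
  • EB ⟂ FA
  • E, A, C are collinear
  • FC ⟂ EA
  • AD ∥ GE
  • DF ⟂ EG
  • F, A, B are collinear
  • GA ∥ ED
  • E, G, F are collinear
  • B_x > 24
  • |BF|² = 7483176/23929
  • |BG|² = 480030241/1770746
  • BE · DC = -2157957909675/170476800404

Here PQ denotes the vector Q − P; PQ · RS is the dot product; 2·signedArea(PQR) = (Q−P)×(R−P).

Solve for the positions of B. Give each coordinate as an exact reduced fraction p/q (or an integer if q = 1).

B = (42988371/1770746, -19012665/1770746)

1. B_x = 42988371/1770746  [F, A, B are collinear ∩ EB ⟂ FA]
2. B_y = -19012665/1770746  [F, A, B are collinear ∩ EB ⟂ FA]
   → B = (42988371/1770746, -19012665/1770746)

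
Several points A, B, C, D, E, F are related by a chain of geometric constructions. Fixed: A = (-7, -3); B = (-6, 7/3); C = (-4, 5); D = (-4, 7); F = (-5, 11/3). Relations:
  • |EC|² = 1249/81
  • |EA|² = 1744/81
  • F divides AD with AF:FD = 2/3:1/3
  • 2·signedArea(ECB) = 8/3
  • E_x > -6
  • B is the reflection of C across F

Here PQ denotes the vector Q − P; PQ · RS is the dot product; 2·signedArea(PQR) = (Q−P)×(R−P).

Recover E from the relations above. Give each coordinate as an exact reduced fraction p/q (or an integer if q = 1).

E = (-17/3, 13/9)

1. E_x = -17/3  [line 8/3·x + -2·y + 18 = 0 ∩ |EA|² = 1744/81]
2. E_y = 13/9  [line 8/3·x + -2·y + 18 = 0 ∩ |EA|² = 1744/81]
   → E = (-17/3, 13/9)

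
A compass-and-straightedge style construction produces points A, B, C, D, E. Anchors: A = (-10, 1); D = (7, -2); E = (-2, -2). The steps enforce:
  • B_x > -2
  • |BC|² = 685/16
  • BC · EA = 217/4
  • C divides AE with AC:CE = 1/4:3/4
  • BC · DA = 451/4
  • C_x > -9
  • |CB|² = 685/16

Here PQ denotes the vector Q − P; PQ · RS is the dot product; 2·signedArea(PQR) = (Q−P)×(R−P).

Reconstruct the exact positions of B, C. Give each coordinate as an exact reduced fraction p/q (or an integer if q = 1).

1. C_x = -8  [C divides AE with AC:CE = 1/4:3/4]
2. C_y = 1/4  [C divides AE with AC:CE = 1/4:3/4]
   → C = (-8, 1/4)
3. B_x = -3/2  [BC · EA = 217/4 ∩ BC · DA = 451/4]
4. B_y = -1/2  [BC · EA = 217/4 ∩ BC · DA = 451/4]
   → B = (-3/2, -1/2)

B = (-3/2, -1/2)
C = (-8, 1/4)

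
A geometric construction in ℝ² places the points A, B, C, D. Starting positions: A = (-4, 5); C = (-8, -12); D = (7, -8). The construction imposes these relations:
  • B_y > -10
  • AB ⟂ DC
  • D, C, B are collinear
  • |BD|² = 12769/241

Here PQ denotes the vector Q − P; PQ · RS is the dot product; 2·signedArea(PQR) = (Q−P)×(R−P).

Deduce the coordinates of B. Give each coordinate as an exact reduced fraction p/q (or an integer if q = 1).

1. B_x = -8/241  [D, C, B are collinear ∩ AB ⟂ DC]
2. B_y = -2380/241  [D, C, B are collinear ∩ AB ⟂ DC]
   → B = (-8/241, -2380/241)

B = (-8/241, -2380/241)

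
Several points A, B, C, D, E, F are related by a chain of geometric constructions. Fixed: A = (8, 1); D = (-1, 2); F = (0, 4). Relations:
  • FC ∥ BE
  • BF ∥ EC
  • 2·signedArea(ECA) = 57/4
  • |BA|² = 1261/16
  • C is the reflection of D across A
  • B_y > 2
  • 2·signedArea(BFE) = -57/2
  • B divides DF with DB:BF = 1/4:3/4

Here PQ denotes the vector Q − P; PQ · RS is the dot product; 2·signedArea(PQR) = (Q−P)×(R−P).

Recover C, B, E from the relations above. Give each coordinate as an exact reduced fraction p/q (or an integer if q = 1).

B = (-3/4, 5/2)
C = (17, 0)
E = (65/4, -3/2)

1. C_x = 17  [C is the reflection of D across A]
2. C_y = 0  [C is the reflection of D across A]
   → C = (17, 0)
3. B_x = -3/4  [B divides DF with DB:BF = 1/4:3/4]
4. B_y = 5/2  [B divides DF with DB:BF = 1/4:3/4]
   → B = (-3/4, 5/2)
5. E_x = 65/4  [BF ∥ EC ∩ FC ∥ BE]
6. E_y = -3/2  [BF ∥ EC ∩ FC ∥ BE]
   → E = (65/4, -3/2)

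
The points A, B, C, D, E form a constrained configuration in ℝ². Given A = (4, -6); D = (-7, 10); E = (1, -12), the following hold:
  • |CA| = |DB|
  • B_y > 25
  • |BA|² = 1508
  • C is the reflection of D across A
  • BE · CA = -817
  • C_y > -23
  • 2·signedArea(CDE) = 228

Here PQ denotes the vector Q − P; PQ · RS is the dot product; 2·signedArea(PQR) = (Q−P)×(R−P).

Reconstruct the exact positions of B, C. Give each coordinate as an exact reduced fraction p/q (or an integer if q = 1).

B = (-18, 26)
C = (15, -22)

1. C_x = 15  [C is the reflection of D across A]
2. C_y = -22  [C is the reflection of D across A]
   → C = (15, -22)
3. B_x = -18  [line 11·x + -16·y + 614 = 0 ∩ |BA|² = 1508]
4. B_y = 26  [line 11·x + -16·y + 614 = 0 ∩ |BA|² = 1508]
   → B = (-18, 26)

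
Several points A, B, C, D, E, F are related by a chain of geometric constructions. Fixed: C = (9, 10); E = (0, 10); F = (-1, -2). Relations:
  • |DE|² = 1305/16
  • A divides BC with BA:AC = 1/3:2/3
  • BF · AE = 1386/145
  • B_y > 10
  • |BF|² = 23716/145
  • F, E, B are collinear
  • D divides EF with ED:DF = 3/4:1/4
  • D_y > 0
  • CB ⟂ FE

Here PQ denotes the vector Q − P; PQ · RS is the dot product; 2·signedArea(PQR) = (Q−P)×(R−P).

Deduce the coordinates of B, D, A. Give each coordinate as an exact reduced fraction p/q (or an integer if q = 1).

1. B_x = 9/145  [F, E, B are collinear ∩ CB ⟂ FE]
2. B_y = 1558/145  [F, E, B are collinear ∩ CB ⟂ FE]
   → B = (9/145, 1558/145)
3. D_x = -3/4  [D divides EF with ED:DF = 3/4:1/4]
4. D_y = 1  [D divides EF with ED:DF = 3/4:1/4]
   → D = (-3/4, 1)
5. A_x = 441/145  [A divides BC with BA:AC = 1/3:2/3]
6. A_y = 1522/145  [A divides BC with BA:AC = 1/3:2/3]
   → A = (441/145, 1522/145)

A = (441/145, 1522/145)
B = (9/145, 1558/145)
D = (-3/4, 1)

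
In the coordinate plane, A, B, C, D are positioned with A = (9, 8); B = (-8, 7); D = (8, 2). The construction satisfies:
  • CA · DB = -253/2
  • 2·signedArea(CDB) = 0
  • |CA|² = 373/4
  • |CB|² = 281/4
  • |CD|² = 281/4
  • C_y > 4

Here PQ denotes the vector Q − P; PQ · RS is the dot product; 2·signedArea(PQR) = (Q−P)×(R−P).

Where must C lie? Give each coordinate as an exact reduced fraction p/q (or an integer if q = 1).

1. C_x = 0  [2·signedArea(CDB) = 0 ∩ CA · DB = -253/2]
2. C_y = 9/2  [2·signedArea(CDB) = 0 ∩ CA · DB = -253/2]
   → C = (0, 9/2)

C = (0, 9/2)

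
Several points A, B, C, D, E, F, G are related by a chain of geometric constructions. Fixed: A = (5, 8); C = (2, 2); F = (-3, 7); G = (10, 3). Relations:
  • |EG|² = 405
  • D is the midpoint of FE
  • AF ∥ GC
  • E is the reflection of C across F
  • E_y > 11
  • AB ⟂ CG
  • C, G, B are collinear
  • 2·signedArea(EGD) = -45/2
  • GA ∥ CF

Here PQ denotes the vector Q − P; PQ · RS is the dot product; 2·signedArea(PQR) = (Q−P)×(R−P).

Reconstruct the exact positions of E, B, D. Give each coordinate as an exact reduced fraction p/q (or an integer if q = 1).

1. E_x = -8  [E is the reflection of C across F]
2. E_y = 12  [E is the reflection of C across F]
   → E = (-8, 12)
3. B_x = 74/13  [C, G, B are collinear ∩ AB ⟂ CG]
4. B_y = 32/13  [C, G, B are collinear ∩ AB ⟂ CG]
   → B = (74/13, 32/13)
5. D_x = -11/2  [D is the midpoint of FE]
6. D_y = 19/2  [D is the midpoint of FE]
   → D = (-11/2, 19/2)

B = (74/13, 32/13)
D = (-11/2, 19/2)
E = (-8, 12)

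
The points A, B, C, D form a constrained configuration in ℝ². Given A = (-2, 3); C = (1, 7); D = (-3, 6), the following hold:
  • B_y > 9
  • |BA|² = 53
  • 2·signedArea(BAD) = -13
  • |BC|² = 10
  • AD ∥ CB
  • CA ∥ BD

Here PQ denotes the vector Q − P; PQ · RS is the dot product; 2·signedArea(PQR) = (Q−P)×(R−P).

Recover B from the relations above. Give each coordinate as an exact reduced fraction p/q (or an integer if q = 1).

B = (0, 10)

1. B_x = 0  [CA ∥ BD ∩ AD ∥ CB]
2. B_y = 10  [CA ∥ BD ∩ AD ∥ CB]
   → B = (0, 10)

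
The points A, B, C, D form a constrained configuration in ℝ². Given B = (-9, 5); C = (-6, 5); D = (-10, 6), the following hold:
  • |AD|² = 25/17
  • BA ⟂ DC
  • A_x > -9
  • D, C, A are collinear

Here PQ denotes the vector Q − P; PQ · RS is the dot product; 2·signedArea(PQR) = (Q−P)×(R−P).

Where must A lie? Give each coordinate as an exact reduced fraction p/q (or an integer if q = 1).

1. A_x = -150/17  [D, C, A are collinear ∩ BA ⟂ DC]
2. A_y = 97/17  [D, C, A are collinear ∩ BA ⟂ DC]
   → A = (-150/17, 97/17)

A = (-150/17, 97/17)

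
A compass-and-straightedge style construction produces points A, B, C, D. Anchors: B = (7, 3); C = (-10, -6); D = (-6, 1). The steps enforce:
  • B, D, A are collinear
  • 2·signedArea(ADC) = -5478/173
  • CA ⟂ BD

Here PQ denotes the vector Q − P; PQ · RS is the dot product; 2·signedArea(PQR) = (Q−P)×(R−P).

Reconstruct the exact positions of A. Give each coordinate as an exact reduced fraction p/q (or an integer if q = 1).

1. A_x = -1896/173  [B, D, A are collinear ∩ CA ⟂ BD]
2. A_y = 41/173  [B, D, A are collinear ∩ CA ⟂ BD]
   → A = (-1896/173, 41/173)

A = (-1896/173, 41/173)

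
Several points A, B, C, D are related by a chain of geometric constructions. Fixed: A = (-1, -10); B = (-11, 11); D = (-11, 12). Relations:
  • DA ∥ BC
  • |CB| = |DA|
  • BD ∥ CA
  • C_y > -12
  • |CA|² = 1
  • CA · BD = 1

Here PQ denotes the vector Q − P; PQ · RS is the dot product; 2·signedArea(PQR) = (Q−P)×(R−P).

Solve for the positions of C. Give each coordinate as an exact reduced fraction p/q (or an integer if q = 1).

1. C_x = -1  [BD ∥ CA ∩ DA ∥ BC]
2. C_y = -11  [BD ∥ CA ∩ DA ∥ BC]
   → C = (-1, -11)

C = (-1, -11)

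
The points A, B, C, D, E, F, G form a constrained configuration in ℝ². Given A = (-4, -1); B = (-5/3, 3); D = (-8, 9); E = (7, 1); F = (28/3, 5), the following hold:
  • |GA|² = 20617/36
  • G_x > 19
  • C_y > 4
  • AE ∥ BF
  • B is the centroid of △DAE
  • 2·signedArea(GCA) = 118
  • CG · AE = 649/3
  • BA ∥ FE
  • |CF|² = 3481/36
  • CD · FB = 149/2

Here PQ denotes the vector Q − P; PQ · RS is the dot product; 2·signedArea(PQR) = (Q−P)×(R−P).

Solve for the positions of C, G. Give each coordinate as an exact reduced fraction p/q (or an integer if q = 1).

C = (-1/2, 5)
G = (115/6, 5)

1. C_x = -1/2  [line 11·x + 2·y + -9/2 = 0 ∩ |CF|² = 3481/36]
2. C_y = 5  [line 11·x + 2·y + -9/2 = 0 ∩ |CF|² = 3481/36]
   → C = (-1/2, 5)
3. G_x = 115/6  [CG · AE = 649/3 ∩ 2·signedArea(GCA) = 118]
4. G_y = 5  [CG · AE = 649/3 ∩ 2·signedArea(GCA) = 118]
   → G = (115/6, 5)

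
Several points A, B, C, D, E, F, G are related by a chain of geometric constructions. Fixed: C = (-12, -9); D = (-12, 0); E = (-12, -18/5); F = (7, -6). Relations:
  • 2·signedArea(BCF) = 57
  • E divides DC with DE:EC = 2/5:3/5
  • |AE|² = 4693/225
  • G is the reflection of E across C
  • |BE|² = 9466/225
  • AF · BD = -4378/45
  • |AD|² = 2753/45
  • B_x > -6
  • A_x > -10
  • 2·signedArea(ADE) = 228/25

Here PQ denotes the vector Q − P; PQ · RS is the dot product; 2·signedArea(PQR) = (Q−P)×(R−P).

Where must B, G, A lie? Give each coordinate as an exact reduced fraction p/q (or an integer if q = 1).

1. B_x = -17/3  [line -3·x + 19·y + 78 = 0 ∩ |BE|² = 9466/225]
2. B_y = -5  [line -3·x + 19·y + 78 = 0 ∩ |BE|² = 9466/225]
   → B = (-17/3, -5)
3. G_x = -12  [G is the reflection of E across C]
4. G_y = -72/5  [G is the reflection of E across C]
   → G = (-12, -72/5)
5. A_x = -142/15  [2·signedArea(ADE) = 228/25 ∩ AF · BD = -4378/45]
6. A_y = -37/5  [2·signedArea(ADE) = 228/25 ∩ AF · BD = -4378/45]
   → A = (-142/15, -37/5)

A = (-142/15, -37/5)
B = (-17/3, -5)
G = (-12, -72/5)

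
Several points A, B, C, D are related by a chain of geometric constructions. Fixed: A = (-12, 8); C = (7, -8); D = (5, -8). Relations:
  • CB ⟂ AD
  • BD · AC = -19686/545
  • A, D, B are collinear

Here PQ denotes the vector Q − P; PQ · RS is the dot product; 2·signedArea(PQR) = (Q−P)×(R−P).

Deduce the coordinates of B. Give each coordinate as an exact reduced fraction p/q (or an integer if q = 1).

B = (3303/545, -4904/545)

1. B_x = 3303/545  [A, D, B are collinear ∩ CB ⟂ AD]
2. B_y = -4904/545  [A, D, B are collinear ∩ CB ⟂ AD]
   → B = (3303/545, -4904/545)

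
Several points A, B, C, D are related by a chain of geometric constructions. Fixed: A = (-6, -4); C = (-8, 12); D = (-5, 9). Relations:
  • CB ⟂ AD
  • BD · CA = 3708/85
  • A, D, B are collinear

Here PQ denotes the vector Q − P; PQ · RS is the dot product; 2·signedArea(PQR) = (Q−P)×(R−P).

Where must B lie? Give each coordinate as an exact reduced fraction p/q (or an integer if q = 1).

B = (-407/85, 999/85)

1. B_x = -407/85  [A, D, B are collinear ∩ CB ⟂ AD]
2. B_y = 999/85  [A, D, B are collinear ∩ CB ⟂ AD]
   → B = (-407/85, 999/85)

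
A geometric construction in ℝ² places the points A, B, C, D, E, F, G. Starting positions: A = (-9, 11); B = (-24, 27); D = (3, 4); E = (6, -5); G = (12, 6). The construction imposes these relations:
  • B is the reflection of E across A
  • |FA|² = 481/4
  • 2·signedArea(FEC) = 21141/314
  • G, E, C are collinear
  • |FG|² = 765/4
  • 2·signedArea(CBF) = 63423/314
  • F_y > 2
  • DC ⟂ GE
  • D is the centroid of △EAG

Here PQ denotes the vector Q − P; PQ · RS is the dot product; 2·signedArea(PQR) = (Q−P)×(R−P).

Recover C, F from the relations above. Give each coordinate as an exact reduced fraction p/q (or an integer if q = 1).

1. C_x = 1428/157  [G, E, C are collinear ∩ DC ⟂ GE]
2. C_y = 106/157  [G, E, C are collinear ∩ DC ⟂ GE]
   → C = (1428/157, 106/157)
3. F_x = -3/2  [2·signedArea(FEC) = 21141/314 ∩ 2·signedArea(CBF) = 63423/314]
4. F_y = 3  [2·signedArea(FEC) = 21141/314 ∩ 2·signedArea(CBF) = 63423/314]
   → F = (-3/2, 3)

C = (1428/157, 106/157)
F = (-3/2, 3)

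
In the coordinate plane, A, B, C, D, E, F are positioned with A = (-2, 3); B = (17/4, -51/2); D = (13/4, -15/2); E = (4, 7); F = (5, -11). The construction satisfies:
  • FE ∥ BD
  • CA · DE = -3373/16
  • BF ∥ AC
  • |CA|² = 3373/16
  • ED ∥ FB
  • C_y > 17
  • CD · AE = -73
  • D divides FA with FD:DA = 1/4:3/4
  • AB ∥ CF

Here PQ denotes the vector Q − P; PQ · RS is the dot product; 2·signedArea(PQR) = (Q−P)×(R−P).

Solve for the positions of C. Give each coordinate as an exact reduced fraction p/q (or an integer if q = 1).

C = (-5/4, 35/2)

1. C_x = -5/4  [AB ∥ CF ∩ BF ∥ AC]
2. C_y = 35/2  [AB ∥ CF ∩ BF ∥ AC]
   → C = (-5/4, 35/2)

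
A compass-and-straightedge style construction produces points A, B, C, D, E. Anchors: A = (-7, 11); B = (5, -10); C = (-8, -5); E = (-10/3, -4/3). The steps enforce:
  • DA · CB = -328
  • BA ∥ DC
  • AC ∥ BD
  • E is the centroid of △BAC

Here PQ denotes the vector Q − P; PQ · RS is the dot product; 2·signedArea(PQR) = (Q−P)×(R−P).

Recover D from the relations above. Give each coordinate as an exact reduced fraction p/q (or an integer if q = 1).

D = (4, -26)

1. D_x = 4  [BA ∥ DC ∩ AC ∥ BD]
2. D_y = -26  [BA ∥ DC ∩ AC ∥ BD]
   → D = (4, -26)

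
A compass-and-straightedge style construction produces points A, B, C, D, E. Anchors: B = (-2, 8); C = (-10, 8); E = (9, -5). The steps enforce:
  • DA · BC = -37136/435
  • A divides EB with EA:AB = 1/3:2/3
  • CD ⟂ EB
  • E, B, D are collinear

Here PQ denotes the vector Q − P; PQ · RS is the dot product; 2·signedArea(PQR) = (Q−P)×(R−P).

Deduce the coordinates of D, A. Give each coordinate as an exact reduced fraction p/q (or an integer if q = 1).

A = (16/3, -2/3)
D = (-774/145, 1732/145)

1. D_x = -774/145  [E, B, D are collinear ∩ CD ⟂ EB]
2. D_y = 1732/145  [E, B, D are collinear ∩ CD ⟂ EB]
   → D = (-774/145, 1732/145)
3. A_x = 16/3  [A divides EB with EA:AB = 1/3:2/3]
4. A_y = -2/3  [A divides EB with EA:AB = 1/3:2/3]
   → A = (16/3, -2/3)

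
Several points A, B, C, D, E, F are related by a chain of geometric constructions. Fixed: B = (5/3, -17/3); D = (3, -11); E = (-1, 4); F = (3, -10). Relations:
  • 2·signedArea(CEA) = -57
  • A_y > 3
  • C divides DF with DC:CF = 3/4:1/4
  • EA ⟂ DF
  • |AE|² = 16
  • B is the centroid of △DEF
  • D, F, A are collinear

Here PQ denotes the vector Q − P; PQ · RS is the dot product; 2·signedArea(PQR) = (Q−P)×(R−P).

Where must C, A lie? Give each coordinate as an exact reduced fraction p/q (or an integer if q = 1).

1. C_x = 3  [C divides DF with DC:CF = 3/4:1/4]
2. C_y = -41/4  [C divides DF with DC:CF = 3/4:1/4]
   → C = (3, -41/4)
3. A_x = 3  [D, F, A are collinear ∩ EA ⟂ DF]
4. A_y = 4  [D, F, A are collinear ∩ EA ⟂ DF]
   → A = (3, 4)

A = (3, 4)
C = (3, -41/4)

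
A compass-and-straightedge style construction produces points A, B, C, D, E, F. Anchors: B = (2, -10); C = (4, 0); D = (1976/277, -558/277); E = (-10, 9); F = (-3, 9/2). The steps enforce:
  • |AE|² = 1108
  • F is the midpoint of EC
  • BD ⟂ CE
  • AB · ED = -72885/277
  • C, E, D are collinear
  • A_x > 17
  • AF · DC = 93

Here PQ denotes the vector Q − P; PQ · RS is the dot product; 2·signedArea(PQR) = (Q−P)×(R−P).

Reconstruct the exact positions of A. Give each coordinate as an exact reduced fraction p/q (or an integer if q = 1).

1. A_x = 18  [line 868/277·x + -558/277·y + -20646/277 = 0 ∩ |AE|² = 1108]
2. A_y = -9  [line 868/277·x + -558/277·y + -20646/277 = 0 ∩ |AE|² = 1108]
   → A = (18, -9)

A = (18, -9)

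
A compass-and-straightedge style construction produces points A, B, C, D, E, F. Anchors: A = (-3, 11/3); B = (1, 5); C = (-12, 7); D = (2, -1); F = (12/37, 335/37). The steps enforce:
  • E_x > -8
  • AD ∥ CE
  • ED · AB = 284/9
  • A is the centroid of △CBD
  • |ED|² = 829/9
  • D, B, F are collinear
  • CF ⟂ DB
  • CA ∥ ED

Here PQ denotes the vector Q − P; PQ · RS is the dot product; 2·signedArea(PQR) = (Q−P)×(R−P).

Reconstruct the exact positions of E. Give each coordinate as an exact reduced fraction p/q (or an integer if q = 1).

1. E_x = -7  [CA ∥ ED ∩ AD ∥ CE]
2. E_y = 7/3  [CA ∥ ED ∩ AD ∥ CE]
   → E = (-7, 7/3)

E = (-7, 7/3)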